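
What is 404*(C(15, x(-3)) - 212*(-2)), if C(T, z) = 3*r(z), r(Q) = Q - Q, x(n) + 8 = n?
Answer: 171296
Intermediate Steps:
x(n) = -8 + n
r(Q) = 0
C(T, z) = 0 (C(T, z) = 3*0 = 0)
404*(C(15, x(-3)) - 212*(-2)) = 404*(0 - 212*(-2)) = 404*(0 - 53*(-8)) = 404*(0 + 424) = 404*424 = 171296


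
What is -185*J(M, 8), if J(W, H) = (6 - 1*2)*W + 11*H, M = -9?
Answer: -9620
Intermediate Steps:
J(W, H) = 4*W + 11*H (J(W, H) = (6 - 2)*W + 11*H = 4*W + 11*H)
-185*J(M, 8) = -185*(4*(-9) + 11*8) = -185*(-36 + 88) = -185*52 = -9620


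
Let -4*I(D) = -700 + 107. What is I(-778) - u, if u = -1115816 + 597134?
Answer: 2075321/4 ≈ 5.1883e+5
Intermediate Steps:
I(D) = 593/4 (I(D) = -(-700 + 107)/4 = -¼*(-593) = 593/4)
u = -518682
I(-778) - u = 593/4 - 1*(-518682) = 593/4 + 518682 = 2075321/4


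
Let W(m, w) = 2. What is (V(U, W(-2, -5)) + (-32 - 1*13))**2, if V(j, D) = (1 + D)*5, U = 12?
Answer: 900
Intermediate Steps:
V(j, D) = 5 + 5*D
(V(U, W(-2, -5)) + (-32 - 1*13))**2 = ((5 + 5*2) + (-32 - 1*13))**2 = ((5 + 10) + (-32 - 13))**2 = (15 - 45)**2 = (-30)**2 = 900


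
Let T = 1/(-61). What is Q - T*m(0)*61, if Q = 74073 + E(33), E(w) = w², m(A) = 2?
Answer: 75164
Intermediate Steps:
T = -1/61 ≈ -0.016393
Q = 75162 (Q = 74073 + 33² = 74073 + 1089 = 75162)
Q - T*m(0)*61 = 75162 - (-1/61*2)*61 = 75162 - (-2)*61/61 = 75162 - 1*(-2) = 75162 + 2 = 75164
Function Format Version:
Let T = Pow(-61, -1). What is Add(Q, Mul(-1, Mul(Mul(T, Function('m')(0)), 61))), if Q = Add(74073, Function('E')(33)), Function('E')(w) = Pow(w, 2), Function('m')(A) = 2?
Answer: 75164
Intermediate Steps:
T = Rational(-1, 61) ≈ -0.016393
Q = 75162 (Q = Add(74073, Pow(33, 2)) = Add(74073, 1089) = 75162)
Add(Q, Mul(-1, Mul(Mul(T, Function('m')(0)), 61))) = Add(75162, Mul(-1, Mul(Mul(Rational(-1, 61), 2), 61))) = Add(75162, Mul(-1, Mul(Rational(-2, 61), 61))) = Add(75162, Mul(-1, -2)) = Add(75162, 2) = 75164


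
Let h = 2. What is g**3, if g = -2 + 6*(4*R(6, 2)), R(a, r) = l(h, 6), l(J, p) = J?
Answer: 97336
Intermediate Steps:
R(a, r) = 2
g = 46 (g = -2 + 6*(4*2) = -2 + 6*8 = -2 + 48 = 46)
g**3 = 46**3 = 97336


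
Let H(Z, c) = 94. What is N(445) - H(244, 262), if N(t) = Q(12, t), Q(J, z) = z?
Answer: 351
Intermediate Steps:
N(t) = t
N(445) - H(244, 262) = 445 - 1*94 = 445 - 94 = 351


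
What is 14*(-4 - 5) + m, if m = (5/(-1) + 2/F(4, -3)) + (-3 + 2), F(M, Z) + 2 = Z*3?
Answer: -1454/11 ≈ -132.18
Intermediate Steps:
F(M, Z) = -2 + 3*Z (F(M, Z) = -2 + Z*3 = -2 + 3*Z)
m = -68/11 (m = (5/(-1) + 2/(-2 + 3*(-3))) + (-3 + 2) = (5*(-1) + 2/(-2 - 9)) - 1 = (-5 + 2/(-11)) - 1 = (-5 + 2*(-1/11)) - 1 = (-5 - 2/11) - 1 = -57/11 - 1 = -68/11 ≈ -6.1818)
14*(-4 - 5) + m = 14*(-4 - 5) - 68/11 = 14*(-9) - 68/11 = -126 - 68/11 = -1454/11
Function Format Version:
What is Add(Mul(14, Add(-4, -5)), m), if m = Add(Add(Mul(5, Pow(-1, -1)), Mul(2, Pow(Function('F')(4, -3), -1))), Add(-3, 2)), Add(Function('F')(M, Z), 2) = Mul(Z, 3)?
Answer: Rational(-1454, 11) ≈ -132.18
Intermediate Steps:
Function('F')(M, Z) = Add(-2, Mul(3, Z)) (Function('F')(M, Z) = Add(-2, Mul(Z, 3)) = Add(-2, Mul(3, Z)))
m = Rational(-68, 11) (m = Add(Add(Mul(5, Pow(-1, -1)), Mul(2, Pow(Add(-2, Mul(3, -3)), -1))), Add(-3, 2)) = Add(Add(Mul(5, -1), Mul(2, Pow(Add(-2, -9), -1))), -1) = Add(Add(-5, Mul(2, Pow(-11, -1))), -1) = Add(Add(-5, Mul(2, Rational(-1, 11))), -1) = Add(Add(-5, Rational(-2, 11)), -1) = Add(Rational(-57, 11), -1) = Rational(-68, 11) ≈ -6.1818)
Add(Mul(14, Add(-4, -5)), m) = Add(Mul(14, Add(-4, -5)), Rational(-68, 11)) = Add(Mul(14, -9), Rational(-68, 11)) = Add(-126, Rational(-68, 11)) = Rational(-1454, 11)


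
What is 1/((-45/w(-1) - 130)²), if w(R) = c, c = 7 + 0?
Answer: 49/912025 ≈ 5.3727e-5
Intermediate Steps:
c = 7
w(R) = 7
1/((-45/w(-1) - 130)²) = 1/((-45/7 - 130)²) = 1/((-955/7)²) = 1/(912025/49) = 49/912025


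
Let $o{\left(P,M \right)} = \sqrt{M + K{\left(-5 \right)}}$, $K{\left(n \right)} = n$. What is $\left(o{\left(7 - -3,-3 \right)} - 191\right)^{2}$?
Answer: $36473 - 764 i \sqrt{2} \approx 36473.0 - 1080.5 i$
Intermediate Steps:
$o{\left(P,M \right)} = \sqrt{-5 + M}$ ($o{\left(P,M \right)} = \sqrt{M - 5} = \sqrt{-5 + M}$)
$\left(o{\left(7 - -3,-3 \right)} - 191\right)^{2} = \left(\sqrt{-5 - 3} - 191\right)^{2} = \left(\sqrt{-8} - 191\right)^{2} = \left(2 i \sqrt{2} - 191\right)^{2} = \left(-191 + 2 i \sqrt{2}\right)^{2}$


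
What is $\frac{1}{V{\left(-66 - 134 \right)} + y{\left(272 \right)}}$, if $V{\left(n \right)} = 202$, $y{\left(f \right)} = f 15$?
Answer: $\frac{1}{4282} \approx 0.00023354$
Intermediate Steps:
$y{\left(f \right)} = 15 f$
$\frac{1}{V{\left(-66 - 134 \right)} + y{\left(272 \right)}} = \frac{1}{202 + 15 \cdot 272} = \frac{1}{202 + 4080} = \frac{1}{4282}$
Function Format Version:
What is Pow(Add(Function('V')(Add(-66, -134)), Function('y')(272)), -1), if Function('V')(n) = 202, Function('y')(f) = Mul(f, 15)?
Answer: Rational(1, 4282) ≈ 0.00023354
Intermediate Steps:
Function('y')(f) = Mul(15, f)
Pow(Add(Function('V')(Add(-66, -134)), Function('y')(272)), -1) = Pow(Add(202, Mul(15, 272)), -1) = Pow(Add(202, 4080), -1) = Pow(4282, -1) = Rational(1, 4282)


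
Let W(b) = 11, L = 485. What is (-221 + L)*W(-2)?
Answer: 2904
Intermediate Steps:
(-221 + L)*W(-2) = (-221 + 485)*11 = 264*11 = 2904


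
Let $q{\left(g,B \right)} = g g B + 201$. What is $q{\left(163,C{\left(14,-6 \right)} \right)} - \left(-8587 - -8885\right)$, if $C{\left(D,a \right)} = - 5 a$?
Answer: $796973$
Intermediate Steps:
$q{\left(g,B \right)} = 201 + B g^{2}$ ($q{\left(g,B \right)} = g^{2} B + 201 = B g^{2} + 201 = 201 + B g^{2}$)
$q{\left(163,C{\left(14,-6 \right)} \right)} - \left(-8587 - -8885\right) = \left(201 + \left(-5\right) \left(-6\right) 163^{2}\right) - \left(-8587 - -8885\right) = \left(201 + 30 \cdot 26569\right) - \left(-8587 + 8885\right) = \left(201 + 797070\right) - 298 = 797271 - 298 = 796973$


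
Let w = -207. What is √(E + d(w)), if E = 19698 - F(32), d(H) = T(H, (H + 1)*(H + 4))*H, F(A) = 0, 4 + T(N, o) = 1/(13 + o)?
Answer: √35917054488069/41831 ≈ 143.27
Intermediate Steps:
T(N, o) = -4 + 1/(13 + o)
d(H) = H*(-51 - 4*(1 + H)*(4 + H))/(13 + (1 + H)*(4 + H)) (d(H) = ((-51 - 4*(H + 1)*(H + 4))/(13 + (H + 1)*(H + 4)))*H = ((-51 - 4*(1 + H)*(4 + H))/(13 + (1 + H)*(4 + H)))*H = H*(-51 - 4*(1 + H)*(4 + H))/(13 + (1 + H)*(4 + H)))
E = 19698 (E = 19698 - 1*0 = 19698 + 0 = 19698)
√(E + d(w)) = √(19698 - 1*(-207)*(67 + 4*(-207)² + 20*(-207))/(17 + (-207)² + 5*(-207))) = √(19698 - 1*(-207)*(67 + 4*42849 - 4140)/(17 + 42849 - 1035)) = √(19698 - 1*(-207)*(67 + 171396 - 4140)/41831) = √(19698 - 1*(-207)*1/41831*167323) = √(19698 + 34635861/41831) = √(858622899/41831) = √35917054488069/41831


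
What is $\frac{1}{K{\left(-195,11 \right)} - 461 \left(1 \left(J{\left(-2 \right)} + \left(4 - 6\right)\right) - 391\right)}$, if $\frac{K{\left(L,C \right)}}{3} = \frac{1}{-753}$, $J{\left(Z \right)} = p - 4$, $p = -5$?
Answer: $\frac{251}{46515821} \approx 5.396 \cdot 10^{-6}$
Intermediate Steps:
$J{\left(Z \right)} = -9$ ($J{\left(Z \right)} = -5 - 4 = -9$)
$K{\left(L,C \right)} = - \frac{1}{251}$ ($K{\left(L,C \right)} = \frac{3}{-753} = 3 \left(- \frac{1}{753}\right) = - \frac{1}{251}$)
$\frac{1}{K{\left(-195,11 \right)} - 461 \left(1 \left(J{\left(-2 \right)} + \left(4 - 6\right)\right) - 391\right)} = \frac{1}{- \frac{1}{251} - 461 \left(1 \left(-9 + \left(4 - 6\right)\right) - 391\right)} = \frac{1}{- \frac{1}{251} - 461 \left(1 \left(-9 - 2\right) - 391\right)} = \frac{1}{- \frac{1}{251} - 461 \left(1 \left(-11\right) - 391\right)} = \frac{1}{- \frac{1}{251} - 461 \left(-11 - 391\right)} = \frac{1}{- \frac{1}{251} - -185322} = \frac{1}{- \frac{1}{251} + 185322} = \frac{1}{\frac{46515821}{251}} = \frac{251}{46515821}$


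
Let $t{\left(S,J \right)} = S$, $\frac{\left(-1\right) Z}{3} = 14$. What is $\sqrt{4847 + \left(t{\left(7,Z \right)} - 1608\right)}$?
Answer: $\sqrt{3246} \approx 56.974$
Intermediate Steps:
$Z = -42$ ($Z = \left(-3\right) 14 = -42$)
$\sqrt{4847 + \left(t{\left(7,Z \right)} - 1608\right)} = \sqrt{4847 + \left(7 - 1608\right)} = \sqrt{4847 - 1601} = \sqrt{3246}$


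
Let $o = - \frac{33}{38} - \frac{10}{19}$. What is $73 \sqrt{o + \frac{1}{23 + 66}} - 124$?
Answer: $-124 + \frac{73 i \sqrt{15824378}}{3382} \approx -124.0 + 85.864 i$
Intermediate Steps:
$o = - \frac{53}{38}$ ($o = \left(-33\right) \frac{1}{38} - \frac{10}{19} = - \frac{33}{38} - \frac{10}{19} = - \frac{53}{38} \approx -1.3947$)
$73 \sqrt{o + \frac{1}{23 + 66}} - 124 = 73 \sqrt{- \frac{53}{38} + \frac{1}{23 + 66}} - 124 = 73 \sqrt{- \frac{53}{38} + \frac{1}{89}} - 124 = 73 \sqrt{- \frac{4679}{3382}} - 124 = 73 \frac{i \sqrt{15824378}}{3382} - 124 = \frac{73 i \sqrt{15824378}}{3382} - 124 = -124 + \frac{73 i \sqrt{15824378}}{3382}$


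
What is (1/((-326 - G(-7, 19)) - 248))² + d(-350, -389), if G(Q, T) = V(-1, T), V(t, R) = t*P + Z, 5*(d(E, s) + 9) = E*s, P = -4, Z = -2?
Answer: 9031274497/331776 ≈ 27221.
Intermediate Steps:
d(E, s) = -9 + E*s/5 (d(E, s) = -9 + (E*s)/5 = -9 + E*s/5)
V(t, R) = -2 - 4*t (V(t, R) = t*(-4) - 2 = -4*t - 2 = -2 - 4*t)
G(Q, T) = 2 (G(Q, T) = -2 - 4*(-1) = -2 + 4 = 2)
(1/((-326 - G(-7, 19)) - 248))² + d(-350, -389) = (1/((-326 - 1*2) - 248))² + (-9 + (⅕)*(-350)*(-389)) = (1/((-326 - 2) - 248))² + (-9 + 27230) = (1/(-328 - 248))² + 27221 = (1/(-576))² + 27221 = (-1/576)² + 27221 = 1/331776 + 27221 = 9031274497/331776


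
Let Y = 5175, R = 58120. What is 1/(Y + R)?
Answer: 1/63295 ≈ 1.5799e-5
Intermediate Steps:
1/(Y + R) = 1/(5175 + 58120) = 1/63295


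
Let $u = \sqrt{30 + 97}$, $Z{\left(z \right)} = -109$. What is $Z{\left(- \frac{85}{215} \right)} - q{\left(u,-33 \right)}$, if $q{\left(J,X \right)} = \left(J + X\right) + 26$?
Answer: $-102 - \sqrt{127} \approx -113.27$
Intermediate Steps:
$u = \sqrt{127} \approx 11.269$
$q{\left(J,X \right)} = 26 + J + X$
$Z{\left(- \frac{85}{215} \right)} - q{\left(u,-33 \right)} = -109 - \left(26 + \sqrt{127} - 33\right) = -109 - \left(-7 + \sqrt{127}\right) = -109 + \left(7 - \sqrt{127}\right) = -102 - \sqrt{127}$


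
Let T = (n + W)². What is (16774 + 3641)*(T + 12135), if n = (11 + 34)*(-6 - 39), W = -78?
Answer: 90535298760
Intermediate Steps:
n = -2025 (n = 45*(-45) = -2025)
T = 4422609 (T = (-2025 - 78)² = (-2103)² = 4422609)
(16774 + 3641)*(T + 12135) = (16774 + 3641)*(4422609 + 12135) = 20415*4434744 = 90535298760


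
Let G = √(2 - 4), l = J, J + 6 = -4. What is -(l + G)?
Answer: 10 - I*√2 ≈ 10.0 - 1.4142*I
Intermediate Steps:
J = -10 (J = -6 - 4 = -10)
l = -10
G = I*√2 (G = √(-2) = I*√2 ≈ 1.4142*I)
-(l + G) = -(-10 + I*√2) = 10 - I*√2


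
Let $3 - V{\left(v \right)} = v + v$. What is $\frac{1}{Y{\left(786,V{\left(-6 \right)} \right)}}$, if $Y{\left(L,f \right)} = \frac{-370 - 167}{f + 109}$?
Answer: $- \frac{124}{537} \approx -0.23091$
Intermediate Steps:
$V{\left(v \right)} = 3 - 2 v$ ($V{\left(v \right)} = 3 - \left(v + v\right) = 3 - 2 v$)
$Y{\left(L,f \right)} = - \frac{537}{109 + f}$
$\frac{1}{Y{\left(786,V{\left(-6 \right)} \right)}} = \frac{1}{\left(-537\right) \frac{1}{109 + \left(3 - -12\right)}} = \frac{1}{\left(-537\right) \frac{1}{109 + \left(3 + 12\right)}} = \frac{1}{\left(-537\right) \frac{1}{109 + 15}} = \frac{1}{\left(-537\right) \frac{1}{124}} = \frac{1}{- \frac{537}{124}} = - \frac{124}{537}$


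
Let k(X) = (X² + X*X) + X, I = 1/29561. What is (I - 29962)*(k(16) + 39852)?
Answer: -35764835778780/29561 ≈ -1.2099e+9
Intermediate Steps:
I = 1/29561 ≈ 3.3828e-5
k(X) = X + 2*X² (k(X) = (X² + X²) + X = 2*X² + X = X + 2*X²)
(I - 29962)*(k(16) + 39852) = (1/29561 - 29962)*(16*(1 + 2*16) + 39852) = -885706681*(16*(1 + 32) + 39852)/29561 = -885706681*(16*33 + 39852)/29561 = -885706681*(528 + 39852)/29561 = -885706681/29561*40380 = -35764835778780/29561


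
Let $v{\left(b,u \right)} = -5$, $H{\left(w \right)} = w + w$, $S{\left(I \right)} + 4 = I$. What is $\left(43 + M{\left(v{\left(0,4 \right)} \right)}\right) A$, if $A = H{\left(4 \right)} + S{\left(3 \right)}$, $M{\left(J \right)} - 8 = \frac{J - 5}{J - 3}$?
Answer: $\frac{1463}{4} \approx 365.75$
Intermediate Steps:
$S{\left(I \right)} = -4 + I$
$H{\left(w \right)} = 2 w$
$M{\left(J \right)} = 8 + \frac{-5 + J}{-3 + J}$ ($M{\left(J \right)} = 8 + \frac{J - 5}{J - 3} = 8 + \frac{-5 + J}{-3 + J}$)
$A = 7$ ($A = 2 \cdot 4 + \left(-4 + 3\right) = 8 - 1 = 7$)
$\left(43 + M{\left(v{\left(0,4 \right)} \right)}\right) A = \left(43 + \frac{-29 + 9 \left(-5\right)}{-3 - 5}\right) 7 = \left(43 + \frac{-29 - 45}{-8}\right) 7 = \left(43 - - \frac{37}{4}\right) 7 = \left(43 + \frac{37}{4}\right) 7 = \frac{209}{4} \cdot 7 = \frac{1463}{4}$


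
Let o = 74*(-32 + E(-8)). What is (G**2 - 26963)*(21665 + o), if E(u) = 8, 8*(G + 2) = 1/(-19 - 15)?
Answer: -39669278114063/73984 ≈ -5.3619e+8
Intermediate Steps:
G = -545/272 (G = -2 + 1/(8*(-19 - 15)) = -2 + (1/8)/(-34) = -2 + (1/8)*(-1/34) = -2 - 1/272 = -545/272 ≈ -2.0037)
o = -1776 (o = 74*(-32 + 8) = 74*(-24) = -1776)
(G**2 - 26963)*(21665 + o) = ((-545/272)**2 - 26963)*(21665 - 1776) = (297025/73984 - 26963)*19889 = -1994533567/73984*19889 = -39669278114063/73984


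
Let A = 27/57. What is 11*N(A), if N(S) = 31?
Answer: 341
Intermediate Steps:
A = 9/19 (A = 27*(1/57) = 9/19 ≈ 0.47368)
11*N(A) = 11*31 = 341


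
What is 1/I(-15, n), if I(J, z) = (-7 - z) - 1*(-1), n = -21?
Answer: 1/15 ≈ 0.066667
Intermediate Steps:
I(J, z) = -6 - z (I(J, z) = (-7 - z) + 1 = -6 - z)
1/I(-15, n) = 1/(-6 - 1*(-21)) = 1/(-6 + 21) = 1/15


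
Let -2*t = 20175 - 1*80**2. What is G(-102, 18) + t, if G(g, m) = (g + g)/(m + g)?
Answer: -96391/14 ≈ -6885.1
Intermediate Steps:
G(g, m) = 2*g/(g + m) (G(g, m) = (2*g)/(g + m) = 2*g/(g + m))
t = -13775/2 (t = -(20175 - 1*80**2)/2 = -(20175 - 1*6400)/2 = -(20175 - 6400)/2 = -1/2*13775 = -13775/2 ≈ -6887.5)
G(-102, 18) + t = 2*(-102)/(-102 + 18) - 13775/2 = 2*(-102)/(-84) - 13775/2 = 2*(-102)*(-1/84) - 13775/2 = 17/7 - 13775/2 = -96391/14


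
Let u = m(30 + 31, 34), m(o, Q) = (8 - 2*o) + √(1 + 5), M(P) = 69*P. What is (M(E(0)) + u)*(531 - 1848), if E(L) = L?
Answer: 150138 - 1317*√6 ≈ 1.4691e+5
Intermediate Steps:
m(o, Q) = 8 + √6 - 2*o (m(o, Q) = (8 - 2*o) + √6 = 8 + √6 - 2*o)
u = -114 + √6 (u = 8 + √6 - 2*(30 + 31) = 8 + √6 - 2*61 = 8 + √6 - 122 = -114 + √6 ≈ -111.55)
(M(E(0)) + u)*(531 - 1848) = (69*0 + (-114 + √6))*(531 - 1848) = (0 + (-114 + √6))*(-1317) = (-114 + √6)*(-1317) = 150138 - 1317*√6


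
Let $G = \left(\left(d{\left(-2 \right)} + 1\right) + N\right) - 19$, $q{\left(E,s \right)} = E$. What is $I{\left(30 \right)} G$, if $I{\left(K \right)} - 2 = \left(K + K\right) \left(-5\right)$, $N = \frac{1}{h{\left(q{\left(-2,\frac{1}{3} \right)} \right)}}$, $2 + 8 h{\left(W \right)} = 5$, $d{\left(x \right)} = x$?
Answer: $\frac{15496}{3} \approx 5165.3$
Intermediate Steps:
$h{\left(W \right)} = \frac{3}{8}$ ($h{\left(W \right)} = - \frac{1}{4} + \frac{1}{8} \cdot 5 = - \frac{1}{4} + \frac{5}{8} = \frac{3}{8}$)
$N = \frac{8}{3}$ ($N = \frac{1}{\frac{3}{8}} = \frac{8}{3} \approx 2.6667$)
$I{\left(K \right)} = 2 - 10 K$ ($I{\left(K \right)} = 2 + \left(K + K\right) \left(-5\right) = 2 + 2 K \left(-5\right) = 2 - 10 K$)
$G = - \frac{52}{3}$ ($G = \left(\left(-2 + 1\right) + \frac{8}{3}\right) - 19 = \left(-1 + \frac{8}{3}\right) - 19 = \frac{5}{3} - 19 = - \frac{52}{3} \approx -17.333$)
$I{\left(30 \right)} G = \left(2 - 300\right) \left(- \frac{52}{3}\right) = \left(-298\right) \left(- \frac{52}{3}\right) = \frac{15496}{3}$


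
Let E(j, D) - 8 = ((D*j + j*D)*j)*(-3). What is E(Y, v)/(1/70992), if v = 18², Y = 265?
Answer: -9691642692864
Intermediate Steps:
v = 324
E(j, D) = 8 - 6*D*j² (E(j, D) = 8 + ((D*j + j*D)*j)*(-3) = 8 + ((D*j + D*j)*j)*(-3) = 8 + ((2*D*j)*j)*(-3) = 8 + (2*D*j²)*(-3) = 8 - 6*D*j²)
E(Y, v)/(1/70992) = (8 - 6*324*265²)/(1/70992) = (8 - 6*324*70225)/(1/70992) = (8 - 136517400)*70992 = -136517392*70992 = -9691642692864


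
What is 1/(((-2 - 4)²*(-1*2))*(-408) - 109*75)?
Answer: 1/21201 ≈ 4.7168e-5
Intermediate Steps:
1/(((-2 - 4)²*(-1*2))*(-408) - 109*75) = 1/(((-6)²*(-2))*(-408) - 8175) = 1/((36*(-2))*(-408) - 8175) = 1/(-72*(-408) - 8175) = 1/(29376 - 8175) = 1/21201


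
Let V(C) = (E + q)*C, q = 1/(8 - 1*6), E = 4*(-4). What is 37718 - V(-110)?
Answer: 36013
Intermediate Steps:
E = -16
q = 1/2 (q = 1/(8 - 6) = 1/2 ≈ 0.50000)
V(C) = -31*C/2 (V(C) = (-16 + 1/2)*C = -31*C/2)
37718 - V(-110) = 37718 - (-31)*(-110)/2 = 37718 - 1*1705 = 37718 - 1705 = 36013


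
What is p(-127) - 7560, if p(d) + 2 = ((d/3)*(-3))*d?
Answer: -23691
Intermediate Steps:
p(d) = -2 - d**2 (p(d) = -2 + ((d/3)*(-3))*d = -2 + (-d)*d = -2 - d**2)
p(-127) - 7560 = (-2 - 1*(-127)**2) - 7560 = (-2 - 1*16129) - 7560 = (-2 - 16129) - 7560 = -16131 - 7560 = -23691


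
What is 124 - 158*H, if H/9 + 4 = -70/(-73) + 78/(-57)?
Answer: 8868940/1387 ≈ 6394.3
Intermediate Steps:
H = -55044/1387 (H = -36 + 9*(-70/(-73) + 78/(-57)) = -36 + 9*(-70*(-1/73) + 78*(-1/57)) = -36 + 9*(70/73 - 26/19) = -36 + 9*(-568/1387) = -36 - 5112/1387 = -55044/1387 ≈ -39.686)
124 - 158*H = 124 - 158*(-55044/1387) = 124 + 8696952/1387 = 8868940/1387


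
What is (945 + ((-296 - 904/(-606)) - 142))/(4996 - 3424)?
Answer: 154073/476316 ≈ 0.32347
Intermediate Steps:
(945 + ((-296 - 904/(-606)) - 142))/(4996 - 3424) = (945 + ((-296 - 904*(-1/606)) - 142))/1572 = (945 + ((-296 + 452/303) - 142))*(1/1572) = (945 + (-89236/303 - 142))*(1/1572) = (945 - 132262/303)*(1/1572) = (154073/303)*(1/1572) = 154073/476316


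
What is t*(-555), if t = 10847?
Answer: -6020085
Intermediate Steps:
t*(-555) = 10847*(-555) = -6020085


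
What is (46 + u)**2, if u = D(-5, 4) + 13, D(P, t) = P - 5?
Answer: 2401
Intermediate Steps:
D(P, t) = -5 + P
u = 3 (u = (-5 - 5) + 13 = -10 + 13 = 3)
(46 + u)**2 = (46 + 3)**2 = 49**2 = 2401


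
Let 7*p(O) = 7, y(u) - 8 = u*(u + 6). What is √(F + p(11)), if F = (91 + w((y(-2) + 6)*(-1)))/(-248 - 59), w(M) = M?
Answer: √68154/307 ≈ 0.85037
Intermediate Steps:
y(u) = 8 + u*(6 + u) (y(u) = 8 + u*(u + 6) = 8 + u*(6 + u))
p(O) = 1 (p(O) = (⅐)*7 = 1)
F = -85/307 (F = (91 + ((8 + (-2)² + 6*(-2)) + 6)*(-1))/(-248 - 59) = (91 + ((8 + 4 - 12) + 6)*(-1))/(-307) = (91 + (0 + 6)*(-1))*(-1/307) = (91 + 6*(-1))*(-1/307) = (91 - 6)*(-1/307) = 85*(-1/307) = -85/307 ≈ -0.27687)
√(F + p(11)) = √(-85/307 + 1) = √(222/307) = √68154/307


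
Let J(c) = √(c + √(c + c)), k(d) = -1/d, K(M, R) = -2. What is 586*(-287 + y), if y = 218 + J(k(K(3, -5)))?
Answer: -40434 + 293*√6 ≈ -39716.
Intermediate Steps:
J(c) = √(c + √2*√c) (J(c) = √(c + √(2*c)) = √(c + √2*√c))
y = 218 + √6/2 (y = 218 + √(-1/(-2) + √2*√(-1/(-2))) = 218 + √(-1*(-½) + √2*√(-1*(-½))) = 218 + √(½ + √2*√(½)) = 218 + √(½ + √2*(√2/2)) = 218 + √(½ + 1) = 218 + √(3/2) = 218 + √6/2 ≈ 219.22)
586*(-287 + y) = 586*(-287 + (218 + √6/2)) = 586*(-69 + √6/2) = -40434 + 293*√6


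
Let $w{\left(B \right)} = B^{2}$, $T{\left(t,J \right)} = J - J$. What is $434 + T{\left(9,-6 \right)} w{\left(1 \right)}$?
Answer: $434$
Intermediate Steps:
$T{\left(t,J \right)} = 0$
$434 + T{\left(9,-6 \right)} w{\left(1 \right)} = 434 + 0 \cdot 1^{2} = 434 + 0 \cdot 1 = 434 + 0 = 434$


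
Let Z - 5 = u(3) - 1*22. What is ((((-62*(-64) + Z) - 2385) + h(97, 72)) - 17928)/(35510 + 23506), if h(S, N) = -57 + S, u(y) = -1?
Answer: -5441/19672 ≈ -0.27659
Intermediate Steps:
Z = -18 (Z = 5 + (-1 - 1*22) = 5 + (-1 - 22) = 5 - 23 = -18)
((((-62*(-64) + Z) - 2385) + h(97, 72)) - 17928)/(35510 + 23506) = ((((-62*(-64) - 18) - 2385) + (-57 + 97)) - 17928)/(35510 + 23506) = ((((3968 - 18) - 2385) + 40) - 17928)/59016 = (((3950 - 2385) + 40) - 17928)*(1/59016) = ((1565 + 40) - 17928)*(1/59016) = (1605 - 17928)*(1/59016) = -16323*1/59016 = -5441/19672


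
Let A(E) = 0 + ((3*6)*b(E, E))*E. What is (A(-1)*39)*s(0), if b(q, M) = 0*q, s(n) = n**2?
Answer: 0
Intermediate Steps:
b(q, M) = 0
A(E) = 0 (A(E) = 0 + ((3*6)*0)*E = 0 + (18*0)*E = 0 + 0*E = 0 + 0 = 0)
(A(-1)*39)*s(0) = (0*39)*0**2 = 0*0 = 0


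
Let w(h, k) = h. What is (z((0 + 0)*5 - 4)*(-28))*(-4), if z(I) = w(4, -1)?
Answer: 448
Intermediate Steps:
z(I) = 4
(z((0 + 0)*5 - 4)*(-28))*(-4) = (4*(-28))*(-4) = -112*(-4) = 448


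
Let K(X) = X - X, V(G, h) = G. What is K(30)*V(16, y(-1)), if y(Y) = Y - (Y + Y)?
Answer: 0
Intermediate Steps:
y(Y) = -Y (y(Y) = Y - 2*Y = -Y)
K(X) = 0
K(30)*V(16, y(-1)) = 0*16 = 0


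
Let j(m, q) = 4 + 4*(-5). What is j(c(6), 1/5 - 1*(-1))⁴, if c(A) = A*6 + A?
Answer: 65536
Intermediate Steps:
c(A) = 7*A (c(A) = 6*A + A = 7*A)
j(m, q) = -16 (j(m, q) = 4 - 20 = -16)
j(c(6), 1/5 - 1*(-1))⁴ = (-16)⁴ = 65536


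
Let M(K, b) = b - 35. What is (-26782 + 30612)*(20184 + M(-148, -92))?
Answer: 76818310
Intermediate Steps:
M(K, b) = -35 + b
(-26782 + 30612)*(20184 + M(-148, -92)) = (-26782 + 30612)*(20184 + (-35 - 92)) = 3830*(20184 - 127) = 3830*20057 = 76818310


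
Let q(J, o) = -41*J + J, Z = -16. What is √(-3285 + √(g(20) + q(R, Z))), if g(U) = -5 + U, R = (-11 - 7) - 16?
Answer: √(-3285 + 5*√55) ≈ 56.991*I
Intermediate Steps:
R = -34 (R = -18 - 16 = -34)
q(J, o) = -40*J
√(-3285 + √(g(20) + q(R, Z))) = √(-3285 + √((-5 + 20) - 40*(-34))) = √(-3285 + √(15 + 1360)) = √(-3285 + √1375) = √(-3285 + 5*√55)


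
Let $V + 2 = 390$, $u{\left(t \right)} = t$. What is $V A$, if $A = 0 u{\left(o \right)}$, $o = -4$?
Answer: $0$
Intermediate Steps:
$V = 388$ ($V = -2 + 390 = 388$)
$A = 0$ ($A = 0 \left(-4\right) = 0$)
$V A = 388 \cdot 0 = 0$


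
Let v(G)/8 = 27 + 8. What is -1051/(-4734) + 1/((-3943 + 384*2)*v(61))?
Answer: 467167133/2104263000 ≈ 0.22201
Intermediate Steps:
v(G) = 280 (v(G) = 8*(27 + 8) = 8*35 = 280)
-1051/(-4734) + 1/((-3943 + 384*2)*v(61)) = -1051/(-4734) + 1/((-3943 + 384*2)*280) = -1051*(-1/4734) + (1/280)/(-3943 + 768) = 1051/4734 + (1/280)/(-3175) = 1051/4734 - 1/3175*1/280 = 1051/4734 - 1/889000 = 467167133/2104263000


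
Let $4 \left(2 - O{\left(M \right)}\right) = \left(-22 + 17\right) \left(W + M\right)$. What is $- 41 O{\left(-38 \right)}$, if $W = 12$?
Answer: $\frac{2501}{2} \approx 1250.5$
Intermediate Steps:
$O{\left(M \right)} = 17 + \frac{5 M}{4}$ ($O{\left(M \right)} = 2 - \frac{\left(-22 + 17\right) \left(12 + M\right)}{4} = 2 - \frac{\left(-5\right) \left(12 + M\right)}{4} = 2 - \frac{-60 - 5 M}{4} = 2 + \left(15 + \frac{5 M}{4}\right) = 17 + \frac{5 M}{4}$)
$- 41 O{\left(-38 \right)} = - 41 \left(17 + \frac{5}{4} \left(-38\right)\right) = - 41 \left(17 - \frac{95}{2}\right) = \left(-41\right) \left(- \frac{61}{2}\right) = \frac{2501}{2}$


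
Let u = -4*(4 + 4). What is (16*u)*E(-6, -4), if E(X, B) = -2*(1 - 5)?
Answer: -4096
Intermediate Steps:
u = -32 (u = -4*8 = -1*32 = -32)
E(X, B) = 8 (E(X, B) = -2*(-4) = 8)
(16*u)*E(-6, -4) = (16*(-32))*8 = -512*8 = -4096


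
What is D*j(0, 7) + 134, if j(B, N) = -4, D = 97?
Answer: -254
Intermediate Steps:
D*j(0, 7) + 134 = 97*(-4) + 134 = -388 + 134 = -254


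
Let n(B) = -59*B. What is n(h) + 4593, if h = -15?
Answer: 5478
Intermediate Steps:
n(h) + 4593 = -59*(-15) + 4593 = 885 + 4593 = 5478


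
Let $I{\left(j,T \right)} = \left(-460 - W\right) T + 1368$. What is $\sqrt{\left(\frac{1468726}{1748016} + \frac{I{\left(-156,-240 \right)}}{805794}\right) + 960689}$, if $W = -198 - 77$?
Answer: $\frac{\sqrt{367669069721814857312076178}}{19563066732} \approx 980.15$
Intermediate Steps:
$W = -275$
$I{\left(j,T \right)} = 1368 - 185 T$ ($I{\left(j,T \right)} = \left(-460 - -275\right) T + 1368 = \left(-460 + 275\right) T + 1368 = - 185 T + 1368 = 1368 - 185 T$)
$\sqrt{\left(\frac{1468726}{1748016} + \frac{I{\left(-156,-240 \right)}}{805794}\right) + 960689} = \sqrt{\left(\frac{1468726}{1748016} + \frac{1368 - -44400}{805794}\right) + 960689} = \sqrt{\left(1468726 \cdot \frac{1}{1748016} + \left(1368 + 44400\right) \frac{1}{805794}\right) + 960689} = \sqrt{\left(\frac{734363}{874008} + 45768 \cdot \frac{1}{805794}\right) + 960689} = \sqrt{\left(\frac{734363}{874008} + \frac{7628}{134299}\right) + 960689} = \sqrt{\frac{105291149561}{117378400392} + 960689} = \sqrt{\frac{112764243385339649}{117378400392}} = \frac{\sqrt{367669069721814857312076178}}{19563066732}$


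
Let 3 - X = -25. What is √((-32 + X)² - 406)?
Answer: I*√390 ≈ 19.748*I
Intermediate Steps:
X = 28 (X = 3 - 1*(-25) = 3 + 25 = 28)
√((-32 + X)² - 406) = √((-32 + 28)² - 406) = √((-4)² - 406) = √(16 - 406) = √(-390) = I*√390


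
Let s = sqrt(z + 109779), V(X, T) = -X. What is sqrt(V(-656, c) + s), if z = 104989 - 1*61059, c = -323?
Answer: sqrt(656 + sqrt(153709)) ≈ 32.374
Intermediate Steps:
z = 43930 (z = 104989 - 61059 = 43930)
s = sqrt(153709) (s = sqrt(43930 + 109779) = sqrt(153709) ≈ 392.06)
sqrt(V(-656, c) + s) = sqrt(-1*(-656) + sqrt(153709)) = sqrt(656 + sqrt(153709))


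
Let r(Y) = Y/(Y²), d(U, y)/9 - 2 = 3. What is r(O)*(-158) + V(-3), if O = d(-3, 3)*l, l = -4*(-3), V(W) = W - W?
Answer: -79/270 ≈ -0.29259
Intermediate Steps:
V(W) = 0
d(U, y) = 45 (d(U, y) = 18 + 9*3 = 18 + 27 = 45)
l = 12
O = 540 (O = 45*12 = 540)
r(Y) = 1/Y (r(Y) = Y/Y² = 1/Y)
r(O)*(-158) + V(-3) = -158/540 + 0 = (1/540)*(-158) + 0 = -79/270 + 0 = -79/270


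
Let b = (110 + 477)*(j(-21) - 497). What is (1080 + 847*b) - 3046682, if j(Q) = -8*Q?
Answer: -166620783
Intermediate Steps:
b = -193123 (b = (110 + 477)*(-8*(-21) - 497) = 587*(168 - 497) = 587*(-329) = -193123)
(1080 + 847*b) - 3046682 = (1080 + 847*(-193123)) - 3046682 = (1080 - 163575181) - 3046682 = -163574101 - 3046682 = -166620783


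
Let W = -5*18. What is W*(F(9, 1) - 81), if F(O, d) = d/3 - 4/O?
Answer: 7300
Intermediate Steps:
F(O, d) = -4/O + d/3 (F(O, d) = d*(⅓) - 4/O = d/3 - 4/O = -4/O + d/3)
W = -90
W*(F(9, 1) - 81) = -90*((-4/9 + (⅓)*1) - 81) = -90*((-4*⅑ + ⅓) - 81) = -90*((-4/9 + ⅓) - 81) = -90*(-⅑ - 81) = -90*(-730/9) = 7300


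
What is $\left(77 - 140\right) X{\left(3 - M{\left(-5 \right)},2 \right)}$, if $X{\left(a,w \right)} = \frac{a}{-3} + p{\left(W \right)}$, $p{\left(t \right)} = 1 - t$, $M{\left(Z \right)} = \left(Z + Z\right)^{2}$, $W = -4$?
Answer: $-2352$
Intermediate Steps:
$M{\left(Z \right)} = 4 Z^{2}$ ($M{\left(Z \right)} = \left(2 Z\right)^{2} = 4 Z^{2}$)
$X{\left(a,w \right)} = 5 - \frac{a}{3}$ ($X{\left(a,w \right)} = \frac{a}{-3} + \left(1 - -4\right) = a \left(- \frac{1}{3}\right) + \left(1 + 4\right) = - \frac{a}{3} + 5 = 5 - \frac{a}{3}$)
$\left(77 - 140\right) X{\left(3 - M{\left(-5 \right)},2 \right)} = \left(77 - 140\right) \left(5 - \frac{3 - 4 \left(-5\right)^{2}}{3}\right) = - 63 \left(5 - \frac{3 - 4 \cdot 25}{3}\right) = - 63 \left(5 - \frac{3 - 100}{3}\right) = - 63 \left(5 - - \frac{97}{3}\right) = - 63 \left(5 + \frac{97}{3}\right) = \left(-63\right) \frac{112}{3} = -2352$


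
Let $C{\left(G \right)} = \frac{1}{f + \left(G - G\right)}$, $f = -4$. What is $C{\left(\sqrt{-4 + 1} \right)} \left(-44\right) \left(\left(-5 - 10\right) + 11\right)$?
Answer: $-44$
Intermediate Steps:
$C{\left(G \right)} = - \frac{1}{4}$ ($C{\left(G \right)} = \frac{1}{-4 + \left(G - G\right)} = \frac{1}{-4 + 0} = \frac{1}{-4} = - \frac{1}{4}$)
$C{\left(\sqrt{-4 + 1} \right)} \left(-44\right) \left(\left(-5 - 10\right) + 11\right) = \left(- \frac{1}{4}\right) \left(-44\right) \left(\left(-5 - 10\right) + 11\right) = 11 \left(-15 + 11\right) = 11 \left(-4\right) = -44$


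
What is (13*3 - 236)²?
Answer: 38809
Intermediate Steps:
(13*3 - 236)² = (39 - 236)² = (-197)² = 38809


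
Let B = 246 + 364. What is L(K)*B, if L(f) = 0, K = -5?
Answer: 0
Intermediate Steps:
B = 610
L(K)*B = 0*610 = 0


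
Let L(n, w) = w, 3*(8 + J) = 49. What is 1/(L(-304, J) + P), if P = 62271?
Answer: 3/186838 ≈ 1.6057e-5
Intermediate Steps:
J = 25/3 (J = -8 + (1/3)*49 = -8 + 49/3 = 25/3 ≈ 8.3333)
1/(L(-304, J) + P) = 1/(25/3 + 62271) = 1/(186838/3) = 3/186838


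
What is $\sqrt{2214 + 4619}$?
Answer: $\sqrt{6833} \approx 82.662$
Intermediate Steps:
$\sqrt{2214 + 4619} = \sqrt{6833}$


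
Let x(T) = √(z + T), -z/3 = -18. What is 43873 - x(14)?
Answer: 43873 - 2*√17 ≈ 43865.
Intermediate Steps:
z = 54 (z = -3*(-18) = 54)
x(T) = √(54 + T)
43873 - x(14) = 43873 - √(54 + 14) = 43873 - √68 = 43873 - 2*√17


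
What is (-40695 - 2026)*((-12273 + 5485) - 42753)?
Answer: 2116441061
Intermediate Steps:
(-40695 - 2026)*((-12273 + 5485) - 42753) = -42721*(-6788 - 42753) = -42721*(-49541) = 2116441061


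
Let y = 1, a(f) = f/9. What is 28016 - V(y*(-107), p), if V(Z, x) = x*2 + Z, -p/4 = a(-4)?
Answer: 253075/9 ≈ 28119.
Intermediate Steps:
a(f) = f/9 (a(f) = f*(⅑) = f/9)
p = 16/9 (p = -4*(-4)/9 = -4*(-4/9) = 16/9 ≈ 1.7778)
V(Z, x) = Z + 2*x (V(Z, x) = 2*x + Z = Z + 2*x)
28016 - V(y*(-107), p) = 28016 - (1*(-107) + 2*(16/9)) = 28016 - (-107 + 32/9) = 28016 - 1*(-931/9) = 28016 + 931/9 = 253075/9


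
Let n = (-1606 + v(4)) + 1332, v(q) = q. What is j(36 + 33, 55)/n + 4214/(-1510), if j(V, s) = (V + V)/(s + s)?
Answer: -2089403/747450 ≈ -2.7954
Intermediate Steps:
j(V, s) = V/s (j(V, s) = (2*V)/((2*s)) = (2*V)*(1/(2*s)) = V/s)
n = -270 (n = (-1606 + 4) + 1332 = -1602 + 1332 = -270)
j(36 + 33, 55)/n + 4214/(-1510) = ((36 + 33)/55)/(-270) + 4214/(-1510) = (69*(1/55))*(-1/270) + 4214*(-1/1510) = (69/55)*(-1/270) - 2107/755 = -23/4950 - 2107/755 = -2089403/747450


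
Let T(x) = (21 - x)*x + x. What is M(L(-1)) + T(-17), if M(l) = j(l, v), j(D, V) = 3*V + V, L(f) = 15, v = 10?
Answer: -623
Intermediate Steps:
j(D, V) = 4*V
T(x) = x + x*(21 - x) (T(x) = x*(21 - x) + x = x + x*(21 - x))
M(l) = 40 (M(l) = 4*10 = 40)
M(L(-1)) + T(-17) = 40 - 17*(22 - 1*(-17)) = 40 - 17*(22 + 17) = 40 - 17*39 = 40 - 663 = -623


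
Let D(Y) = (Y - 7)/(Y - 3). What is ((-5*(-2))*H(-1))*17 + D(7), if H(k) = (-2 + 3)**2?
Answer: 170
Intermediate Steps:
D(Y) = (-7 + Y)/(-3 + Y)
H(k) = 1 (H(k) = 1**2 = 1)
((-5*(-2))*H(-1))*17 + D(7) = (-5*(-2)*1)*17 + (-7 + 7)/(-3 + 7) = (10*1)*17 + 0/4 = 10*17 + (1/4)*0 = 170 + 0 = 170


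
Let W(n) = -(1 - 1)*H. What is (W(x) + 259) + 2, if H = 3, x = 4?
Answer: 261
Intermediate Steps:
W(n) = 0 (W(n) = -(1 - 1)*3 = -0*3 = -1*0 = 0)
(W(x) + 259) + 2 = (0 + 259) + 2 = 259 + 2 = 261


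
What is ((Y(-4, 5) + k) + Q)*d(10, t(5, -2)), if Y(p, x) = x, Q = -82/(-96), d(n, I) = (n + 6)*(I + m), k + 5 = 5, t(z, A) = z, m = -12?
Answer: -1967/3 ≈ -655.67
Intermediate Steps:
k = 0 (k = -5 + 5 = 0)
d(n, I) = (-12 + I)*(6 + n) (d(n, I) = (n + 6)*(I - 12) = (6 + n)*(-12 + I) = (-12 + I)*(6 + n))
Q = 41/48 (Q = -82*(-1/96) = 41/48 ≈ 0.85417)
((Y(-4, 5) + k) + Q)*d(10, t(5, -2)) = ((5 + 0) + 41/48)*(-72 - 12*10 + 6*5 + 5*10) = (5 + 41/48)*(-72 - 120 + 30 + 50) = (281/48)*(-112) = -1967/3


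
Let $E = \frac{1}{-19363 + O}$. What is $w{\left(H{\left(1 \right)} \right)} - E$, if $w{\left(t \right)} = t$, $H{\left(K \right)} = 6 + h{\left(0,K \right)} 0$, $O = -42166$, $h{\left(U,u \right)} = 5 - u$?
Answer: $\frac{369175}{61529} \approx 6.0$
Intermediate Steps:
$H{\left(K \right)} = 6$ ($H{\left(K \right)} = 6 + \left(5 - K\right) 0 = 6 + 0 = 6$)
$E = - \frac{1}{61529}$ ($E = \frac{1}{-19363 - 42166} = \frac{1}{-61529} = - \frac{1}{61529} \approx -1.6253 \cdot 10^{-5}$)
$w{\left(H{\left(1 \right)} \right)} - E = 6 - - \frac{1}{61529} = 6 + \frac{1}{61529} = \frac{369175}{61529}$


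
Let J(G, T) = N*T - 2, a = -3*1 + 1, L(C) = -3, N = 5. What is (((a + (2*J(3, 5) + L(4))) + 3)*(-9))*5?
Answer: -1980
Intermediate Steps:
a = -2 (a = -3 + 1 = -2)
J(G, T) = -2 + 5*T (J(G, T) = 5*T - 2 = -2 + 5*T)
(((a + (2*J(3, 5) + L(4))) + 3)*(-9))*5 = (((-2 + (2*(-2 + 5*5) - 3)) + 3)*(-9))*5 = (((-2 + (2*(-2 + 25) - 3)) + 3)*(-9))*5 = (((-2 + (2*23 - 3)) + 3)*(-9))*5 = (((-2 + (46 - 3)) + 3)*(-9))*5 = (((-2 + 43) + 3)*(-9))*5 = ((41 + 3)*(-9))*5 = (44*(-9))*5 = -396*5 = -1980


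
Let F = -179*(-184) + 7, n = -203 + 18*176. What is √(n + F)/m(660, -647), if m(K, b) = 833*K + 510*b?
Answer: √8977/109905 ≈ 0.00086208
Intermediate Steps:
n = 2965 (n = -203 + 3168 = 2965)
m(K, b) = 510*b + 833*K
F = 32943 (F = 32936 + 7 = 32943)
√(n + F)/m(660, -647) = √(2965 + 32943)/(510*(-647) + 833*660) = √35908/(-329970 + 549780) = (2*√8977)/219810 = (2*√8977)*(1/219810) = √8977/109905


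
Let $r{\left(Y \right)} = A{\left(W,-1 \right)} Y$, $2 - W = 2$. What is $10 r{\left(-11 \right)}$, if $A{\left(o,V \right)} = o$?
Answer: $0$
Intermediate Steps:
$W = 0$ ($W = 2 - 2 = 0$)
$r{\left(Y \right)} = 0$ ($r{\left(Y \right)} = 0 Y = 0$)
$10 r{\left(-11 \right)} = 10 \cdot 0 = 0$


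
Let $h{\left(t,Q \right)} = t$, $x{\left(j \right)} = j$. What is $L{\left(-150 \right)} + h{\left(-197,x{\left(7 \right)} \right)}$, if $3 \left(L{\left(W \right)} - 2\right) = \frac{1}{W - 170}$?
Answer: $- \frac{187201}{960} \approx -195.0$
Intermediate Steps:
$L{\left(W \right)} = 2 + \frac{1}{3 \left(-170 + W\right)}$ ($L{\left(W \right)} = 2 + \frac{1}{3 \left(W - 170\right)} = 2 + \frac{1}{3 \left(-170 + W\right)}$)
$L{\left(-150 \right)} + h{\left(-197,x{\left(7 \right)} \right)} = \frac{-1019 + 6 \left(-150\right)}{3 \left(-170 - 150\right)} - 197 = \frac{-1019 - 900}{3 \left(-320\right)} - 197 = \frac{1}{3} \left(- \frac{1}{320}\right) \left(-1919\right) - 197 = \frac{1919}{960} - 197 = - \frac{187201}{960}$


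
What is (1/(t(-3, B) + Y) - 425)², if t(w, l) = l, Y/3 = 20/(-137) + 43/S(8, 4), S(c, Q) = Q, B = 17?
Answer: 129226353921729/715509001 ≈ 1.8061e+5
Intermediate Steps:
Y = 17433/548 (Y = 3*(20/(-137) + 43/4) = 3*(20*(-1/137) + 43*(¼)) = 3*(-20/137 + 43/4) = 3*(5811/548) = 17433/548 ≈ 31.812)
(1/(t(-3, B) + Y) - 425)² = (1/(17 + 17433/548) - 425)² = (1/(26749/548) - 425)² = (548/26749 - 425)² = (-11367777/26749)² = 129226353921729/715509001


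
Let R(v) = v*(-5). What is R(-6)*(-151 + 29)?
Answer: -3660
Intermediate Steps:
R(v) = -5*v
R(-6)*(-151 + 29) = (-5*(-6))*(-151 + 29) = 30*(-122) = -3660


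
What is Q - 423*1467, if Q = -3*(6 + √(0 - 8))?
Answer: -620559 - 6*I*√2 ≈ -6.2056e+5 - 8.4853*I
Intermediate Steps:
Q = -18 - 6*I*√2 (Q = -3*(6 + √(-8)) = -3*(6 + 2*I*√2) = -18 - 6*I*√2 ≈ -18.0 - 8.4853*I)
Q - 423*1467 = (-18 - 6*I*√2) - 423*1467 = (-18 - 6*I*√2) - 620541 = -620559 - 6*I*√2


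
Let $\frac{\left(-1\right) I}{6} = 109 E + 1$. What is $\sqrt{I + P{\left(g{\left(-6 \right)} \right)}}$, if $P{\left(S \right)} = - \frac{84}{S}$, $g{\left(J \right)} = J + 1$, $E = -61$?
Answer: $\frac{2 \sqrt{249405}}{5} \approx 199.76$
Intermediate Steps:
$g{\left(J \right)} = 1 + J$
$I = 39888$ ($I = - 6 \left(109 \left(-61\right) + 1\right) = - 6 \left(-6649 + 1\right) = \left(-6\right) \left(-6648\right) = 39888$)
$\sqrt{I + P{\left(g{\left(-6 \right)} \right)}} = \sqrt{39888 - \frac{84}{1 - 6}} = \sqrt{39888 - \frac{84}{-5}} = \sqrt{39888 - - \frac{84}{5}} = \sqrt{39888 + \frac{84}{5}} = \sqrt{\frac{199524}{5}} = \frac{2 \sqrt{249405}}{5}$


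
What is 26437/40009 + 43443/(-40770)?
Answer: -24454611/60413590 ≈ -0.40479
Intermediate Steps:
26437/40009 + 43443/(-40770) = 26437*(1/40009) + 43443*(-1/40770) = 26437/40009 - 1609/1510 = -24454611/60413590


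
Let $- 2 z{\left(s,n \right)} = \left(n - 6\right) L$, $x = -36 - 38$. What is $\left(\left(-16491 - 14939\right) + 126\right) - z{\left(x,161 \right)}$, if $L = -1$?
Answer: $- \frac{62763}{2} \approx -31382.0$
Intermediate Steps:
$x = -74$
$z{\left(s,n \right)} = -3 + \frac{n}{2}$ ($z{\left(s,n \right)} = - \frac{\left(n - 6\right) \left(-1\right)}{2} = - \frac{\left(-6 + n\right) \left(-1\right)}{2} = - \frac{6 - n}{2} = -3 + \frac{n}{2}$)
$\left(\left(-16491 - 14939\right) + 126\right) - z{\left(x,161 \right)} = \left(\left(-16491 - 14939\right) + 126\right) - \left(-3 + \frac{1}{2} \cdot 161\right) = \left(-31430 + 126\right) - \left(-3 + \frac{161}{2}\right) = -31304 - \frac{155}{2} = - \frac{62763}{2}$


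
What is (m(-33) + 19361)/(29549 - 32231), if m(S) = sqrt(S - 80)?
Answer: -19361/2682 - I*sqrt(113)/2682 ≈ -7.2189 - 0.0039635*I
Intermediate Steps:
m(S) = sqrt(-80 + S)
(m(-33) + 19361)/(29549 - 32231) = (sqrt(-80 - 33) + 19361)/(29549 - 32231) = (sqrt(-113) + 19361)/(-2682) = (I*sqrt(113) + 19361)*(-1/2682) = (19361 + I*sqrt(113))*(-1/2682) = -19361/2682 - I*sqrt(113)/2682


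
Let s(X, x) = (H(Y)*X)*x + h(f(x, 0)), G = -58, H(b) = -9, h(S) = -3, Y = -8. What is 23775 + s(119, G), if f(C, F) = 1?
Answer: 85890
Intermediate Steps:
s(X, x) = -3 - 9*X*x (s(X, x) = (-9*X)*x - 3 = -9*X*x - 3 = -3 - 9*X*x)
23775 + s(119, G) = 23775 + (-3 - 9*119*(-58)) = 23775 + (-3 + 62118) = 23775 + 62115 = 85890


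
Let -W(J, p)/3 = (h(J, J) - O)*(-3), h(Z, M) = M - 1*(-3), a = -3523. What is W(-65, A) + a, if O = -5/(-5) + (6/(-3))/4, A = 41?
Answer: -8171/2 ≈ -4085.5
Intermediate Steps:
h(Z, M) = 3 + M (h(Z, M) = M + 3 = 3 + M)
O = ½ (O = -5*(-⅕) + (6*(-⅓))*(¼) = 1 - 2*¼ = 1 - ½ = ½ ≈ 0.50000)
W(J, p) = 45/2 + 9*J (W(J, p) = -3*((3 + J) - 1*½)*(-3) = -3*((3 + J) - ½)*(-3) = -3*(5/2 + J)*(-3) = -3*(-15/2 - 3*J) = 45/2 + 9*J)
W(-65, A) + a = (45/2 + 9*(-65)) - 3523 = (45/2 - 585) - 3523 = -1125/2 - 3523 = -8171/2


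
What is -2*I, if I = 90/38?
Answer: -90/19 ≈ -4.7368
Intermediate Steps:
I = 45/19 (I = 90*(1/38) = 45/19 ≈ 2.3684)
-2*I = -2*45/19 = -90/19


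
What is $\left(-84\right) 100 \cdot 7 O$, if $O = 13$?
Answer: $-764400$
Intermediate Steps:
$\left(-84\right) 100 \cdot 7 O = \left(-84\right) 100 \cdot 7 \cdot 13 = \left(-8400\right) 91 = -764400$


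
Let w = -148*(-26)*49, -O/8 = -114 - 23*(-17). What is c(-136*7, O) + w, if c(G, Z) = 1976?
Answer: 190528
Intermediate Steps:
O = -2216 (O = -8*(-114 - 23*(-17)) = -8*(-114 - 1*(-391)) = -8*(-114 + 391) = -8*277 = -2216)
w = 188552 (w = 3848*49 = 188552)
c(-136*7, O) + w = 1976 + 188552 = 190528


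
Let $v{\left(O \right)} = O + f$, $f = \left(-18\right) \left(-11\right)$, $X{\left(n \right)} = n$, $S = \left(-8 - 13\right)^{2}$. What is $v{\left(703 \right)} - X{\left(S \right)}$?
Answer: $460$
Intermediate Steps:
$S = 441$ ($S = \left(-21\right)^{2} = 441$)
$f = 198$
$v{\left(O \right)} = 198 + O$ ($v{\left(O \right)} = O + 198 = 198 + O$)
$v{\left(703 \right)} - X{\left(S \right)} = \left(198 + 703\right) - 441 = 901 - 441 = 460$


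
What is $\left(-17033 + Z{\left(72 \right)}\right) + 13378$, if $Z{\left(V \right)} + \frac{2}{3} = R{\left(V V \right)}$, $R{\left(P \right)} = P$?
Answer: $\frac{4585}{3} \approx 1528.3$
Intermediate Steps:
$Z{\left(V \right)} = - \frac{2}{3} + V^{2}$ ($Z{\left(V \right)} = - \frac{2}{3} + V V = - \frac{2}{3} + V^{2}$)
$\left(-17033 + Z{\left(72 \right)}\right) + 13378 = \left(-17033 - \left(\frac{2}{3} - 72^{2}\right)\right) + 13378 = \left(-17033 + \left(- \frac{2}{3} + 5184\right)\right) + 13378 = \left(-17033 + \frac{15550}{3}\right) + 13378 = - \frac{35549}{3} + 13378 = \frac{4585}{3}$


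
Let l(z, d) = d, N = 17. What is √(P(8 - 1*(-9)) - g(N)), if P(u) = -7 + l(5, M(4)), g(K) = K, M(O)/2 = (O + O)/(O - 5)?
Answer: 2*I*√10 ≈ 6.3246*I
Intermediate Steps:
M(O) = 4*O/(-5 + O) (M(O) = 2*((O + O)/(O - 5)) = 2*((2*O)/(-5 + O)) = 2*(2*O/(-5 + O)) = 4*O/(-5 + O))
P(u) = -23 (P(u) = -7 + 4*4/(-5 + 4) = -7 + 4*4/(-1) = -7 + 4*4*(-1) = -7 - 16 = -23)
√(P(8 - 1*(-9)) - g(N)) = √(-23 - 1*17) = √(-23 - 17) = √(-40) = 2*I*√10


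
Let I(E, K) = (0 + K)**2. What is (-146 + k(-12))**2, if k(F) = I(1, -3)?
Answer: 18769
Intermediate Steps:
I(E, K) = K**2
k(F) = 9 (k(F) = (-3)**2 = 9)
(-146 + k(-12))**2 = (-146 + 9)**2 = (-137)**2 = 18769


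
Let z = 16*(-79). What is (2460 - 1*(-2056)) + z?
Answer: 3252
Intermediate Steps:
z = -1264
(2460 - 1*(-2056)) + z = (2460 - 1*(-2056)) - 1264 = (2460 + 2056) - 1264 = 4516 - 1264 = 3252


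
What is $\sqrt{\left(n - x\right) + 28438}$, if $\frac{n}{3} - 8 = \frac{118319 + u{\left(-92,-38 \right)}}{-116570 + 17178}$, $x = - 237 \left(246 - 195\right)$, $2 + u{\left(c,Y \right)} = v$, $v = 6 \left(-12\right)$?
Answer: $\frac{\sqrt{6258421457569}}{12424} \approx 201.36$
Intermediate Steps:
$v = -72$
$u{\left(c,Y \right)} = -74$ ($u{\left(c,Y \right)} = -2 - 72 = -74$)
$x = -12087$ ($x = \left(-237\right) 51 = -12087$)
$n = \frac{2030673}{99392}$ ($n = 24 + 3 \frac{118319 - 74}{-116570 + 17178} = 24 + 3 \frac{118245}{-99392} = 24 + 3 \cdot 118245 \left(- \frac{1}{99392}\right) = 24 + 3 \left(- \frac{118245}{99392}\right) = 24 - \frac{354735}{99392} = \frac{2030673}{99392} \approx 20.431$)
$\sqrt{\left(n - x\right) + 28438} = \sqrt{\left(\frac{2030673}{99392} - -12087\right) + 28438} = \sqrt{\left(\frac{2030673}{99392} + 12087\right) + 28438} = \sqrt{\frac{1203381777}{99392} + 28438} = \sqrt{\frac{4029891473}{99392}} = \frac{\sqrt{6258421457569}}{12424}$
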